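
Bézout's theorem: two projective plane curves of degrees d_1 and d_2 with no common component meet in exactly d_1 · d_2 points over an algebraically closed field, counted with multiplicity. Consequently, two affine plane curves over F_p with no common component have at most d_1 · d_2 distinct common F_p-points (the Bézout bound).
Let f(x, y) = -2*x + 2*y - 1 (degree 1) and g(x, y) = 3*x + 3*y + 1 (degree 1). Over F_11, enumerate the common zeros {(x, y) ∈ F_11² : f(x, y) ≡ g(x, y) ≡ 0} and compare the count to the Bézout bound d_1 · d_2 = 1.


Common zeros: {(6, 1)}; count = 1; Bézout bound = 1.

deg(f) = 1, deg(g) = 1, so Bézout bound = 1.
Scan x ∈ F_11. For each x, list the y ∈ F_11 with f(x, y) ≡ 0 and those with g(x, y) ≡ 0 (mod 11); the common zeros in that column are the intersection.
  x = 0: f ≡ 0 at y ∈ {6}; g ≡ 0 at y ∈ {7}; common: ∅.
  x = 1: f ≡ 0 at y ∈ {7}; g ≡ 0 at y ∈ {6}; common: ∅.
  x = 2: f ≡ 0 at y ∈ {8}; g ≡ 0 at y ∈ {5}; common: ∅.
  x = 3: f ≡ 0 at y ∈ {9}; g ≡ 0 at y ∈ {4}; common: ∅.
  x = 4: f ≡ 0 at y ∈ {10}; g ≡ 0 at y ∈ {3}; common: ∅.
  x = 5: f ≡ 0 at y ∈ {0}; g ≡ 0 at y ∈ {2}; common: ∅.
  x = 6: f ≡ 0 at y ∈ {1}; g ≡ 0 at y ∈ {1}; common: {1}.
  x = 7: f ≡ 0 at y ∈ {2}; g ≡ 0 at y ∈ {0}; common: ∅.
  x = 8: f ≡ 0 at y ∈ {3}; g ≡ 0 at y ∈ {10}; common: ∅.
  x = 9: f ≡ 0 at y ∈ {4}; g ≡ 0 at y ∈ {9}; common: ∅.
  x = 10: f ≡ 0 at y ∈ {5}; g ≡ 0 at y ∈ {8}; common: ∅.
Collecting: common zeros = {(6, 1)}, so the count is 1.
Comparison with the Bézout bound: 1 ≤ 1 = deg(f)·deg(g), as expected for curves with no common component (the bound is attained).


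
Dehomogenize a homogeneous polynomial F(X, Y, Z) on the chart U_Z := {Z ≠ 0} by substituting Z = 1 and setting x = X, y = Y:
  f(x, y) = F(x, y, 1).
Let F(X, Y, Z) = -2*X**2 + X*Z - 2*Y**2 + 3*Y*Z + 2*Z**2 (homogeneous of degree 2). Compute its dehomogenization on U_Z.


f(x, y) = -2*x**2 + x - 2*y**2 + 3*y + 2

On U_Z we set Z = 1. Each monomial c·X^i·Y^j·Z^k in F becomes c·x^i·y^j·1^k = c·x^i·y^j.
Substituting Z = 1: F(X, Y, 1) = -2*x**2 + x - 2*y**2 + 3*y + 2.
Note: deg(f) ≤ deg(F) = 2; strict inequality happens when F is divisible by Z (lost terms).


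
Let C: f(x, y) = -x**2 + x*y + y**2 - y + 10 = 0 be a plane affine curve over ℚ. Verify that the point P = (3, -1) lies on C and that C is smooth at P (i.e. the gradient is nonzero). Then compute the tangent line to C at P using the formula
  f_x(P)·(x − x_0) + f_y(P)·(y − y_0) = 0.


Tangent line at P: 21 - 7*x = 0.

Step 1: f(3, -1) = 0, so P lies on C.
Step 2: partial derivatives
  f_x(x, y) = -2*x + y, f_y(x, y) = x + 2*y - 1.
  f_x(P) = -7, f_y(P) = 0 (gradient nonzero, so P is smooth).
Step 3: tangent line at P: -7·(x − 3) + 0·(y − -1) = 0.
Expanding: 21 - 7*x = 0.


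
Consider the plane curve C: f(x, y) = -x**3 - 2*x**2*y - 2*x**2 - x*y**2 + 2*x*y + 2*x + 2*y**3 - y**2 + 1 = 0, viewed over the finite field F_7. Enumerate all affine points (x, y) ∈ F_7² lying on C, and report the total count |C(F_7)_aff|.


Affine F_7-points: {(1, 0), (1, 1), (3, 3), (4, 6), (5, 2), (6, 6)}; count = 6.

For each of the 49 pairs (x, y) ∈ F_7², evaluate f(x, y) mod 7. Record the zeros.
  x = 0: [0↦1, 1↦2, 2↦6, 3↦4, 4↦1, 5↦2, 6↦5]  zeros at y ∈ ∅
  x = 1: [0↦0, 1↦0, 2↦1, 3↦1, 4↦5, 5↦4, 6↦3]  zeros at y ∈ {0, 1}
  x = 2: [0↦3, 1↦5, 2↦6, 3↦4, 4↦4, 5↦4, 6↦2]  zeros at y ∈ ∅
  x = 3: [0↦4, 1↦4, 2↦1, 3↦0, 4↦6, 5↦3, 6↦3]  zeros at y ∈ {3}
  x = 4: [0↦4, 1↦5, 2↦1, 3↦4, 4↦5, 5↦2, 6↦0]  zeros at y ∈ {6}
  x = 5: [0↦4, 1↦2, 2↦0, 3↦3, 4↦2, 5↦2, 6↦1]  zeros at y ∈ {2}
  x = 6: [0↦5, 1↦3, 2↦6, 3↦5, 4↦5, 5↦4, 6↦0]  zeros at y ∈ {6}
Collecting zeros: affine points = {(1, 0), (1, 1), (3, 3), (4, 6), (5, 2), (6, 6)}.
Total count |C(F_7)_aff| = 6.


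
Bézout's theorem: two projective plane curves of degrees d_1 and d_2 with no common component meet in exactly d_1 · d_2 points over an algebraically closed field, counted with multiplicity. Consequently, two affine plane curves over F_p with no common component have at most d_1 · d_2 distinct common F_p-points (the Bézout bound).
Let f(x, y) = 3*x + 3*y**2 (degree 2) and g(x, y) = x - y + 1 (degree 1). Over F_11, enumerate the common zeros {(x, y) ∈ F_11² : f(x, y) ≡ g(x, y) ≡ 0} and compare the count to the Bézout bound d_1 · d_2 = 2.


Common zeros: {(2, 3), (6, 7)}; count = 2; Bézout bound = 2.

deg(f) = 2, deg(g) = 1, so Bézout bound = 2.
Scan x ∈ F_11. For each x, list the y ∈ F_11 with f(x, y) ≡ 0 and those with g(x, y) ≡ 0 (mod 11); the common zeros in that column are the intersection.
  x = 0: f ≡ 0 at y ∈ {0}; g ≡ 0 at y ∈ {1}; common: ∅.
  x = 1: f ≡ 0 at y ∈ ∅; g ≡ 0 at y ∈ {2}; common: ∅.
  x = 2: f ≡ 0 at y ∈ {3, 8}; g ≡ 0 at y ∈ {3}; common: {3}.
  x = 3: f ≡ 0 at y ∈ ∅; g ≡ 0 at y ∈ {4}; common: ∅.
  x = 4: f ≡ 0 at y ∈ ∅; g ≡ 0 at y ∈ {5}; common: ∅.
  x = 5: f ≡ 0 at y ∈ ∅; g ≡ 0 at y ∈ {6}; common: ∅.
  x = 6: f ≡ 0 at y ∈ {4, 7}; g ≡ 0 at y ∈ {7}; common: {7}.
  x = 7: f ≡ 0 at y ∈ {2, 9}; g ≡ 0 at y ∈ {8}; common: ∅.
  x = 8: f ≡ 0 at y ∈ {5, 6}; g ≡ 0 at y ∈ {9}; common: ∅.
  x = 9: f ≡ 0 at y ∈ ∅; g ≡ 0 at y ∈ {10}; common: ∅.
  x = 10: f ≡ 0 at y ∈ {1, 10}; g ≡ 0 at y ∈ {0}; common: ∅.
Collecting: common zeros = {(2, 3), (6, 7)}, so the count is 2.
Comparison with the Bézout bound: 2 ≤ 2 = deg(f)·deg(g), as expected for curves with no common component (the bound is attained).


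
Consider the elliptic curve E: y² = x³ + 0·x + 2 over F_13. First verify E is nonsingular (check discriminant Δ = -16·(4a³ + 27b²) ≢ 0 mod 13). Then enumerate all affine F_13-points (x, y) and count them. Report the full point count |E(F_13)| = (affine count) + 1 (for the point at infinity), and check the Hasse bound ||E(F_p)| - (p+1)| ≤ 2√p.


Affine points = {(1, 4), (1, 9), (2, 6), (2, 7), (3, 4), (3, 9), (4, 1), (4, 12), (5, 6), (5, 7), (6, 6), (6, 7), (9, 4), (9, 9), (10, 1), (10, 12), (12, 1), (12, 12)}; affine count = 18; |E(F_13)| = 19.

Discriminant check: Δ ∝ 4a³ + 27b² = 4·0³ + 27·2² = 4·0 + 27·4 ≡ 4 (mod 13). Nonzero ⇒ E is nonsingular.
For each x ∈ F_13, compute rhs = x³ + 0·x + 2 mod 13, then count y ∈ F_13 with y² ≡ rhs.
  x = 0: rhs = 2, matching y values: none (0 points).
  x = 1: rhs = 3, matching y values: 4, 9 (2 points).
  x = 2: rhs = 10, matching y values: 6, 7 (2 points).
  x = 3: rhs = 3, matching y values: 4, 9 (2 points).
  x = 4: rhs = 1, matching y values: 1, 12 (2 points).
  x = 5: rhs = 10, matching y values: 6, 7 (2 points).
  x = 6: rhs = 10, matching y values: 6, 7 (2 points).
  x = 7: rhs = 7, matching y values: none (0 points).
  x = 8: rhs = 7, matching y values: none (0 points).
  x = 9: rhs = 3, matching y values: 4, 9 (2 points).
  x = 10: rhs = 1, matching y values: 1, 12 (2 points).
  x = 11: rhs = 7, matching y values: none (0 points).
  x = 12: rhs = 1, matching y values: 1, 12 (2 points).
Total affine count: 18.
Full point count |E(F_13)| = 18 + 1 = 19.
Hasse bound: |19 − (13+1)| = |5| = 5 ≤ 2√13 ≈ 7.2111 ✓.


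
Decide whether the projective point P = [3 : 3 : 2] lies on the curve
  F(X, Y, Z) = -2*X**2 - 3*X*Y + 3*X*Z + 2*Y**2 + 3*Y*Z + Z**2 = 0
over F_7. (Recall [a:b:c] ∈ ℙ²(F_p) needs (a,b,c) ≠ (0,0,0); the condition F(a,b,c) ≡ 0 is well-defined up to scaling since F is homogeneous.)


F(3,3,2) ≡ 6 (mod 7); P is NOT on the curve.

Evaluate F(3, 3, 2) term-by-term (mod 7).
  -2*X**2 ↦ -2·9·1·1 = -18
  -3*X*Y ↦ -3·3·3·1 = -27
  3*X*Z ↦ 3·3·1·2 = 18
  2*Y**2 ↦ 2·1·9·1 = 18
  3*Y*Z ↦ 3·1·3·2 = 18
  Z**2 ↦ 1·1·1·4 = 4
Sum: F(3, 3, 2) = (-18) + (-27) + (18) + (18) + (18) + (4) = 13.
Reducing mod 7: 13 ≡ 6 (mod 7).
Since F(a, b, c) ≡ 6 ≠ 0 (mod 7), P does NOT lie on the curve.


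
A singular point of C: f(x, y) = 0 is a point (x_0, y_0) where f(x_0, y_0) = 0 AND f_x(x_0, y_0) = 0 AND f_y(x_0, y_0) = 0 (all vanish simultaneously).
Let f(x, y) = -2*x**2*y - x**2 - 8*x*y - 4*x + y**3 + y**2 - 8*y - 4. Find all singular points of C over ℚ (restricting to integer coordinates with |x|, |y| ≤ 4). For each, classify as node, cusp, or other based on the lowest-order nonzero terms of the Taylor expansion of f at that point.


Singular points: {(-2, 0)}; classification: node.

Compute partial derivatives:
  f_x = -4*x*y - 2*x - 8*y - 4.
  f_y = -2*x**2 - 8*x + 3*y**2 + 2*y - 8.
Scan x_0 ∈ {−4, ..., 4}. For each x_0, f_y(x_0, y) is a polynomial in y; find its integer roots y ∈ {−4, ..., 4}, then test f_x and f at those candidates.
  x = -4: f_y(-4, y) = 3*y**2 + 2*y - 8; vanishes at y ∈ {-2}. (-4, -2): f_x = -12 ≠ 0.
  x = -3: f_y(-3, y) = 3*y**2 + 2*y - 2; no integer root y with |y| ≤ 4.
  x = -2: f_y(-2, y) = 3*y**2 + 2*y; vanishes at y ∈ {0}. (-2, 0): f_x = 0, f = 0 — SINGULAR.
  x = -1: f_y(-1, y) = 3*y**2 + 2*y - 2; no integer root y with |y| ≤ 4.
  x = 0: f_y(0, y) = 3*y**2 + 2*y - 8; vanishes at y ∈ {-2}. (0, -2): f_x = 12 ≠ 0.
  x = 1: f_y(1, y) = 3*y**2 + 2*y - 18; no integer root y with |y| ≤ 4.
  x = 2: f_y(2, y) = 3*y**2 + 2*y - 32; no integer root y with |y| ≤ 4.
  x = 3: f_y(3, y) = 3*y**2 + 2*y - 50; no integer root y with |y| ≤ 4.
  x = 4: f_y(4, y) = 3*y**2 + 2*y - 72; no integer root y with |y| ≤ 4.
Only singular point on the grid: (-2, 0).
Classify: substitute x = -2 + u, y = 0 + v and expand: f = -2*u**2*v - u**2 + v**3 + v**2.
No constant or linear terms (consistent with a singular point). Quadratic part: -u**2 + v**2. Cubic part: -2*u**2*v + v**3.
The quadratic part v**2 - u**2 = (v − u)(v + u) splits into two distinct linear factors, so there are two distinct tangent lines y − 0 = ±(x − -2) — this is a node (ordinary double point).
Classification: node.


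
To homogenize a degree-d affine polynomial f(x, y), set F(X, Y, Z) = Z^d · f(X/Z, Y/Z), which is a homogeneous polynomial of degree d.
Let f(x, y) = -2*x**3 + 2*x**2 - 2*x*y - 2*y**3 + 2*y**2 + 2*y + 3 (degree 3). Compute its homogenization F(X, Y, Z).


F(X, Y, Z) = -2*X**3 + 2*X**2*Z - 2*X*Y*Z - 2*Y**3 + 2*Y**2*Z + 2*Y*Z**2 + 3*Z**3

deg(f) = 3.
Substitute x = X/Z, y = Y/Z into f, then multiply by Z^3.
  monomial -2·x^3·y^0 ↦ -2·X^3·Y^0·Z^0.
  monomial 2·x^2·y^0 ↦ 2·X^2·Y^0·Z^1.
  monomial -2·x^1·y^1 ↦ -2·X^1·Y^1·Z^1.
  monomial -2·x^0·y^3 ↦ -2·X^0·Y^3·Z^0.
  monomial 2·x^0·y^2 ↦ 2·X^0·Y^2·Z^1.
  monomial 2·x^0·y^1 ↦ 2·X^0·Y^1·Z^2.
  monomial 3·x^0·y^0 ↦ 3·X^0·Y^0·Z^3.
Collecting: F(X, Y, Z) = -2*X**3 + 2*X**2*Z - 2*X*Y*Z - 2*Y**3 + 2*Y**2*Z + 2*Y*Z**2 + 3*Z**3.


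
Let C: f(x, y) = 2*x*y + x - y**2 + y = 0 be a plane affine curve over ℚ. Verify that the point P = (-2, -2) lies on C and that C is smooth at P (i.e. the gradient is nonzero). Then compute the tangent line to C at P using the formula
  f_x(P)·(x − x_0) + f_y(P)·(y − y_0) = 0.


Tangent line at P: -3*x + y - 4 = 0.

Step 1: f(-2, -2) = 0, so P lies on C.
Step 2: partial derivatives
  f_x(x, y) = 2*y + 1, f_y(x, y) = 2*x - 2*y + 1.
  f_x(P) = -3, f_y(P) = 1 (gradient nonzero, so P is smooth).
Step 3: tangent line at P: -3·(x − -2) + 1·(y − -2) = 0.
Expanding: -3*x + y - 4 = 0.


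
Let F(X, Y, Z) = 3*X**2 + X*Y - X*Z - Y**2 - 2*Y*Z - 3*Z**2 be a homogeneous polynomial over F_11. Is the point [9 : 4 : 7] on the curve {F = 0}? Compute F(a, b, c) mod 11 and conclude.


F(9,4,7) ≡ 8 (mod 11); P is NOT on the curve.

Evaluate F(9, 4, 7) term-by-term (mod 11).
  3*X**2 ↦ 3·81·1·1 = 243
  X*Y ↦ 1·9·4·1 = 36
  -X*Z ↦ -1·9·1·7 = -63
  -Y**2 ↦ -1·1·16·1 = -16
  -2*Y*Z ↦ -2·1·4·7 = -56
  -3*Z**2 ↦ -3·1·1·49 = -147
Sum: F(9, 4, 7) = (243) + (36) + (-63) + (-16) + (-56) + (-147) = -3.
Reducing mod 11: -3 ≡ 8 (mod 11).
Since F(a, b, c) ≡ 8 ≠ 0 (mod 11), P does NOT lie on the curve.


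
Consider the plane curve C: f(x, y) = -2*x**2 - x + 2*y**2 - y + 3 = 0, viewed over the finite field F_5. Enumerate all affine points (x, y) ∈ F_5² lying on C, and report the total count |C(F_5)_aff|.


Affine F_5-points: {(1, 0), (1, 3), (3, 4), (4, 4)}; count = 4.

For each of the 25 pairs (x, y) ∈ F_5², evaluate f(x, y) mod 5. Record the zeros.
  x = 0: [0↦3, 1↦4, 2↦4, 3↦3, 4↦1]  zeros at y ∈ ∅
  x = 1: [0↦0, 1↦1, 2↦1, 3↦0, 4↦3]  zeros at y ∈ {0, 3}
  x = 2: [0↦3, 1↦4, 2↦4, 3↦3, 4↦1]  zeros at y ∈ ∅
  x = 3: [0↦2, 1↦3, 2↦3, 3↦2, 4↦0]  zeros at y ∈ {4}
  x = 4: [0↦2, 1↦3, 2↦3, 3↦2, 4↦0]  zeros at y ∈ {4}
Collecting zeros: affine points = {(1, 0), (1, 3), (3, 4), (4, 4)}.
Total count |C(F_5)_aff| = 4.


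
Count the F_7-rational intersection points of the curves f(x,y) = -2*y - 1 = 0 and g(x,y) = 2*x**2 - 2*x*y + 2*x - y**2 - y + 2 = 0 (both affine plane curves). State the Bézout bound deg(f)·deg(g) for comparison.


Common zeros: ∅; count = 0; Bézout bound = 2.

deg(f) = 1, deg(g) = 2, so Bézout bound = 2.
Scan x ∈ F_7. For each x, list the y ∈ F_7 with f(x, y) ≡ 0 and those with g(x, y) ≡ 0 (mod 7); the common zeros in that column are the intersection.
  x = 0: f ≡ 0 at y ∈ {3}; g ≡ 0 at y ∈ {1, 5}; common: ∅.
  x = 1: f ≡ 0 at y ∈ {3}; g ≡ 0 at y ∈ ∅; common: ∅.
  x = 2: f ≡ 0 at y ∈ {3}; g ≡ 0 at y ∈ {0, 2}; common: ∅.
  x = 3: f ≡ 0 at y ∈ {3}; g ≡ 0 at y ∈ ∅; common: ∅.
  x = 4: f ≡ 0 at y ∈ {3}; g ≡ 0 at y ∈ {0, 5}; common: ∅.
  x = 5: f ≡ 0 at y ∈ {3}; g ≡ 0 at y ∈ ∅; common: ∅.
  x = 6: f ≡ 0 at y ∈ {3}; g ≡ 0 at y ∈ {2, 6}; common: ∅.
Collecting: common zeros = ∅, so the count is 0.
Comparison with the Bézout bound: 0 ≤ 2 = deg(f)·deg(g), as expected for curves with no common component (the affine F_7-count falls short of the bound because intersections may lie at infinity, over extension fields, or carry multiplicity).


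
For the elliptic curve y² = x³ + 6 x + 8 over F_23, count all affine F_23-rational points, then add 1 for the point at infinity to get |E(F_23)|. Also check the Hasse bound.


Affine points = {(0, 10), (0, 13), (4, 2), (4, 21), (5, 5), (5, 18), (7, 5), (7, 18), (8, 4), (8, 19), (9, 3), (9, 20), (11, 5), (11, 18), (13, 11), (13, 12), (15, 0), (17, 3), (17, 20), (19, 9), (19, 14), (20, 3), (20, 20), (22, 1), (22, 22)}; affine count = 25; |E(F_23)| = 26.

Discriminant check: Δ ∝ 4a³ + 27b² = 4·6³ + 27·8² = 4·216 + 27·64 ≡ 16 (mod 23). Nonzero ⇒ E is nonsingular.
For each x ∈ F_23, compute rhs = x³ + 6·x + 8 mod 23, then count y ∈ F_23 with y² ≡ rhs.
  x = 0: rhs = 8, matching y values: 10, 13 (2 points).
  x = 1: rhs = 15, matching y values: none (0 points).
  x = 2: rhs = 5, matching y values: none (0 points).
  x = 3: rhs = 7, matching y values: none (0 points).
  x = 4: rhs = 4, matching y values: 2, 21 (2 points).
  x = 5: rhs = 2, matching y values: 5, 18 (2 points).
  x = 6: rhs = 7, matching y values: none (0 points).
  x = 7: rhs = 2, matching y values: 5, 18 (2 points).
  x = 8: rhs = 16, matching y values: 4, 19 (2 points).
  x = 9: rhs = 9, matching y values: 3, 20 (2 points).
  x = 10: rhs = 10, matching y values: none (0 points).
  x = 11: rhs = 2, matching y values: 5, 18 (2 points).
  x = 12: rhs = 14, matching y values: none (0 points).
  x = 13: rhs = 6, matching y values: 11, 12 (2 points).
  x = 14: rhs = 7, matching y values: none (0 points).
  x = 15: rhs = 0, matching y values: 0 (1 points).
  x = 16: rhs = 14, matching y values: none (0 points).
  x = 17: rhs = 9, matching y values: 3, 20 (2 points).
  x = 18: rhs = 14, matching y values: none (0 points).
  x = 19: rhs = 12, matching y values: 9, 14 (2 points).
  x = 20: rhs = 9, matching y values: 3, 20 (2 points).
  x = 21: rhs = 11, matching y values: none (0 points).
  x = 22: rhs = 1, matching y values: 1, 22 (2 points).
Total affine count: 25.
Full point count |E(F_23)| = 25 + 1 = 26.
Hasse bound: |26 − (23+1)| = |2| = 2 ≤ 2√23 ≈ 9.5917 ✓.


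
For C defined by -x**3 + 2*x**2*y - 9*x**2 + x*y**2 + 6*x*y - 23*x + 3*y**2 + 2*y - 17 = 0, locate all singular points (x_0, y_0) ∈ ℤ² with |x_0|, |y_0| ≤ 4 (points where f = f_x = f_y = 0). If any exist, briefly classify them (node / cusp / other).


Singular points: {(-2, 1)}; classification: node.

Compute partial derivatives:
  f_x = -3*x**2 + 4*x*y - 18*x + y**2 + 6*y - 23.
  f_y = 2*x**2 + 2*x*y + 6*x + 6*y + 2.
Scan x_0 ∈ {−4, ..., 4}. For each x_0, f_y(x_0, y) is a polynomial in y; find its integer roots y ∈ {−4, ..., 4}, then test f_x and f at those candidates.
  x = -4: f_y(-4, y) = 10 - 2*y; no integer root y with |y| ≤ 4.
  x = -3: f_y(-3, y) = 2; no integer root y with |y| ≤ 4.
  x = -2: f_y(-2, y) = 2*y - 2; vanishes at y ∈ {1}. (-2, 1): f_x = 0, f = 0 — SINGULAR.
  x = -1: f_y(-1, y) = 4*y - 2; no integer root y with |y| ≤ 4.
  x = 0: f_y(0, y) = 6*y + 2; no integer root y with |y| ≤ 4.
  x = 1: f_y(1, y) = 8*y + 10; no integer root y with |y| ≤ 4.
  x = 2: f_y(2, y) = 10*y + 22; no integer root y with |y| ≤ 4.
  x = 3: f_y(3, y) = 12*y + 38; no integer root y with |y| ≤ 4.
  x = 4: f_y(4, y) = 14*y + 58; no integer root y with |y| ≤ 4.
Only singular point on the grid: (-2, 1).
Classify: substitute x = -2 + u, y = 1 + v and expand: f = -u**3 + 2*u**2*v - u**2 + u*v**2 + v**2.
No constant or linear terms (consistent with a singular point). Quadratic part: -u**2 + v**2. Cubic part: -u**3 + 2*u**2*v + u*v**2.
The quadratic part v**2 - u**2 = (v − u)(v + u) splits into two distinct linear factors, so there are two distinct tangent lines y − 1 = ±(x − -2) — this is a node (ordinary double point).
Classification: node.


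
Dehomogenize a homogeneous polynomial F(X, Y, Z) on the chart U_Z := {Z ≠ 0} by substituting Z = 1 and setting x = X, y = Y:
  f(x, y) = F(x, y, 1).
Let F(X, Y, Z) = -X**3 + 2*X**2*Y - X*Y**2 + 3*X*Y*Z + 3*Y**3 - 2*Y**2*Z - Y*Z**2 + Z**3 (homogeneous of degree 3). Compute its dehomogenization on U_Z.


f(x, y) = -x**3 + 2*x**2*y - x*y**2 + 3*x*y + 3*y**3 - 2*y**2 - y + 1

On U_Z we set Z = 1. Each monomial c·X^i·Y^j·Z^k in F becomes c·x^i·y^j·1^k = c·x^i·y^j.
Substituting Z = 1: F(X, Y, 1) = -x**3 + 2*x**2*y - x*y**2 + 3*x*y + 3*y**3 - 2*y**2 - y + 1.
Note: deg(f) ≤ deg(F) = 3; strict inequality happens when F is divisible by Z (lost terms).


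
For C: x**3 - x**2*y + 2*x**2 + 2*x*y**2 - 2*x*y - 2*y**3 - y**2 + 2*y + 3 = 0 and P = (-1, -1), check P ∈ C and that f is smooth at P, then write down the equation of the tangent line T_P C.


Tangent line at P: x + 3*y + 4 = 0.

Step 1: f(-1, -1) = 0, so P lies on C.
Step 2: partial derivatives
  f_x(x, y) = 3*x**2 - 2*x*y + 4*x + 2*y**2 - 2*y, f_y(x, y) = -x**2 + 4*x*y - 2*x - 6*y**2 - 2*y + 2.
  f_x(P) = 1, f_y(P) = 3 (gradient nonzero, so P is smooth).
Step 3: tangent line at P: 1·(x − -1) + 3·(y − -1) = 0.
Expanding: x + 3*y + 4 = 0.


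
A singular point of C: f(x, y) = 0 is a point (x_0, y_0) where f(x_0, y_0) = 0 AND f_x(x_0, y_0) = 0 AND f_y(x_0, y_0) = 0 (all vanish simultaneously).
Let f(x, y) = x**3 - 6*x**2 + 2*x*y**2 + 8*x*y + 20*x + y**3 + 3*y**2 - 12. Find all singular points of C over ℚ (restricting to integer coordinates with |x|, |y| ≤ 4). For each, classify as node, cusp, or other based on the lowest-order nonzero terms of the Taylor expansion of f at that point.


Singular points: {(2, -2)}; classification: cusp.

Compute partial derivatives:
  f_x = 3*x**2 - 12*x + 2*y**2 + 8*y + 20.
  f_y = 4*x*y + 8*x + 3*y**2 + 6*y.
Scan x_0 ∈ {−4, ..., 4}. For each x_0, f_y(x_0, y) is a polynomial in y; find its integer roots y ∈ {−4, ..., 4}, then test f_x and f at those candidates.
  x = -4: f_y(-4, y) = 3*y**2 - 10*y - 32; vanishes at y ∈ {-2}. (-4, -2): f_x = 108 ≠ 0.
  x = -3: f_y(-3, y) = 3*y**2 - 6*y - 24; vanishes at y ∈ {-2, 4}. (-3, -2): f_x = 75 ≠ 0; (-3, 4): f_x = 147 ≠ 0.
  x = -2: f_y(-2, y) = 3*y**2 - 2*y - 16; vanishes at y ∈ {-2}. (-2, -2): f_x = 48 ≠ 0.
  x = -1: f_y(-1, y) = 3*y**2 + 2*y - 8; vanishes at y ∈ {-2}. (-1, -2): f_x = 27 ≠ 0.
  x = 0: f_y(0, y) = 3*y**2 + 6*y; vanishes at y ∈ {-2, 0}. (0, -2): f_x = 12 ≠ 0; (0, 0): f_x = 20 ≠ 0.
  x = 1: f_y(1, y) = 3*y**2 + 10*y + 8; vanishes at y ∈ {-2}. (1, -2): f_x = 3 ≠ 0.
  x = 2: f_y(2, y) = 3*y**2 + 14*y + 16; vanishes at y ∈ {-2}. (2, -2): f_x = 0, f = 0 — SINGULAR.
  x = 3: f_y(3, y) = 3*y**2 + 18*y + 24; vanishes at y ∈ {-4, -2}. (3, -4): f_x = 11 ≠ 0; (3, -2): f_x = 3 ≠ 0.
  x = 4: f_y(4, y) = 3*y**2 + 22*y + 32; vanishes at y ∈ {-2}. (4, -2): f_x = 12 ≠ 0.
Only singular point on the grid: (2, -2).
Classify: substitute x = 2 + u, y = -2 + v and expand: f = u**3 + 2*u*v**2 + v**3 + v**2.
No constant or linear terms (consistent with a singular point). Quadratic part: v**2. Cubic part: u**3 + 2*u*v**2 + v**3.
The quadratic part v**2 is a perfect square, so there is a single (double) tangent line v = 0, i.e. y = -2. Restricting the cubic part to that line (v = 0) leaves u**3 ≠ 0, so f is not divisible by v and the branch is v² ≈ -u**3 to lowest order — this is a cusp.
Classification: cusp.


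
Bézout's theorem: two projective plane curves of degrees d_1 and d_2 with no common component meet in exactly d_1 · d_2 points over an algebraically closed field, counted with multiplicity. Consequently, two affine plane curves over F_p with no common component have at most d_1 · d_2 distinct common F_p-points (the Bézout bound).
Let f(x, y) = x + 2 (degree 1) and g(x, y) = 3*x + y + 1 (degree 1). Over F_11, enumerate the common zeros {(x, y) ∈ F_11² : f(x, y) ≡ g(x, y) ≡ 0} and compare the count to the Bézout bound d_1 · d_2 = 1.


Common zeros: {(9, 5)}; count = 1; Bézout bound = 1.

deg(f) = 1, deg(g) = 1, so Bézout bound = 1.
Scan x ∈ F_11. For each x, list the y ∈ F_11 with f(x, y) ≡ 0 and those with g(x, y) ≡ 0 (mod 11); the common zeros in that column are the intersection.
  x = 0: f ≡ 0 at y ∈ ∅; g ≡ 0 at y ∈ {10}; common: ∅.
  x = 1: f ≡ 0 at y ∈ ∅; g ≡ 0 at y ∈ {7}; common: ∅.
  x = 2: f ≡ 0 at y ∈ ∅; g ≡ 0 at y ∈ {4}; common: ∅.
  x = 3: f ≡ 0 at y ∈ ∅; g ≡ 0 at y ∈ {1}; common: ∅.
  x = 4: f ≡ 0 at y ∈ ∅; g ≡ 0 at y ∈ {9}; common: ∅.
  x = 5: f ≡ 0 at y ∈ ∅; g ≡ 0 at y ∈ {6}; common: ∅.
  x = 6: f ≡ 0 at y ∈ ∅; g ≡ 0 at y ∈ {3}; common: ∅.
  x = 7: f ≡ 0 at y ∈ ∅; g ≡ 0 at y ∈ {0}; common: ∅.
  x = 8: f ≡ 0 at y ∈ ∅; g ≡ 0 at y ∈ {8}; common: ∅.
  x = 9: f ≡ 0 at y ∈ {0, 1, 2, 3, 4, 5, 6, 7, 8, 9, 10}; g ≡ 0 at y ∈ {5}; common: {5}.
  x = 10: f ≡ 0 at y ∈ ∅; g ≡ 0 at y ∈ {2}; common: ∅.
Collecting: common zeros = {(9, 5)}, so the count is 1.
Comparison with the Bézout bound: 1 ≤ 1 = deg(f)·deg(g), as expected for curves with no common component (the bound is attained).


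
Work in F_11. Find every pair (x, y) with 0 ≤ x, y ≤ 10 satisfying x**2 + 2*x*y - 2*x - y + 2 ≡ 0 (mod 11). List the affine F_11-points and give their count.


Affine F_11-points: {(0, 2), (1, 10), (2, 3), (3, 10), (4, 8), (5, 3), (7, 9), (8, 4), (9, 2), (10, 9)}; count = 10.

For each of the 121 pairs (x, y) ∈ F_11², evaluate f(x, y) mod 11. Record the zeros.
  x = 0: [0↦2, 1↦1, 2↦0, 3↦10, 4↦9, 5↦8, 6↦7, 7↦6, 8↦5, 9↦4, 10↦3]  zeros at y ∈ {2}
  x = 1: [0↦1, 1↦2, 2↦3, 3↦4, 4↦5, 5↦6, 6↦7, 7↦8, 8↦9, 9↦10, 10↦0]  zeros at y ∈ {10}
  x = 2: [0↦2, 1↦5, 2↦8, 3↦0, 4↦3, 5↦6, 6↦9, 7↦1, 8↦4, 9↦7, 10↦10]  zeros at y ∈ {3}
  x = 3: [0↦5, 1↦10, 2↦4, 3↦9, 4↦3, 5↦8, 6↦2, 7↦7, 8↦1, 9↦6, 10↦0]  zeros at y ∈ {10}
  x = 4: [0↦10, 1↦6, 2↦2, 3↦9, 4↦5, 5↦1, 6↦8, 7↦4, 8↦0, 9↦7, 10↦3]  zeros at y ∈ {8}
  x = 5: [0↦6, 1↦4, 2↦2, 3↦0, 4↦9, 5↦7, 6↦5, 7↦3, 8↦1, 9↦10, 10↦8]  zeros at y ∈ {3}
  x = 6: [0↦4, 1↦4, 2↦4, 3↦4, 4↦4, 5↦4, 6↦4, 7↦4, 8↦4, 9↦4, 10↦4]  zeros at y ∈ ∅
  x = 7: [0↦4, 1↦6, 2↦8, 3↦10, 4↦1, 5↦3, 6↦5, 7↦7, 8↦9, 9↦0, 10↦2]  zeros at y ∈ {9}
  x = 8: [0↦6, 1↦10, 2↦3, 3↦7, 4↦0, 5↦4, 6↦8, 7↦1, 8↦5, 9↦9, 10↦2]  zeros at y ∈ {4}
  x = 9: [0↦10, 1↦5, 2↦0, 3↦6, 4↦1, 5↦7, 6↦2, 7↦8, 8↦3, 9↦9, 10↦4]  zeros at y ∈ {2}
  x = 10: [0↦5, 1↦2, 2↦10, 3↦7, 4↦4, 5↦1, 6↦9, 7↦6, 8↦3, 9↦0, 10↦8]  zeros at y ∈ {9}
Collecting zeros: affine points = {(0, 2), (1, 10), (2, 3), (3, 10), (4, 8), (5, 3), (7, 9), (8, 4), (9, 2), (10, 9)}.
Total count |C(F_11)_aff| = 10.


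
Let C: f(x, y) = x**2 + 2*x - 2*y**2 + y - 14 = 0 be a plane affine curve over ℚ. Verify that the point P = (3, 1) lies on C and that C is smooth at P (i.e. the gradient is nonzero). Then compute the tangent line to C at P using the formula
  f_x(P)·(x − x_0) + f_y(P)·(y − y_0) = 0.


Tangent line at P: 8*x - 3*y - 21 = 0.

Step 1: f(3, 1) = 0, so P lies on C.
Step 2: partial derivatives
  f_x(x, y) = 2*x + 2, f_y(x, y) = 1 - 4*y.
  f_x(P) = 8, f_y(P) = -3 (gradient nonzero, so P is smooth).
Step 3: tangent line at P: 8·(x − 3) + -3·(y − 1) = 0.
Expanding: 8*x - 3*y - 21 = 0.


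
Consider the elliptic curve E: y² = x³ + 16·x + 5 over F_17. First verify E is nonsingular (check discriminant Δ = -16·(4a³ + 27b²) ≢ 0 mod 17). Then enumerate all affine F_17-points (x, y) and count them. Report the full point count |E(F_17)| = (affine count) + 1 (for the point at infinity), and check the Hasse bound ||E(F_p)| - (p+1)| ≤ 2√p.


Affine points = {(7, 1), (7, 16), (8, 4), (8, 13), (10, 3), (10, 14), (11, 4), (11, 13), (12, 2), (12, 15), (13, 8), (13, 9), (14, 7), (14, 10), (15, 4), (15, 13)}; affine count = 16; |E(F_17)| = 17.

Discriminant check: Δ ∝ 4a³ + 27b² = 4·16³ + 27·5² = 4·4096 + 27·25 ≡ 8 (mod 17). Nonzero ⇒ E is nonsingular.
For each x ∈ F_17, compute rhs = x³ + 16·x + 5 mod 17, then count y ∈ F_17 with y² ≡ rhs.
  x = 0: rhs = 5, matching y values: none (0 points).
  x = 1: rhs = 5, matching y values: none (0 points).
  x = 2: rhs = 11, matching y values: none (0 points).
  x = 3: rhs = 12, matching y values: none (0 points).
  x = 4: rhs = 14, matching y values: none (0 points).
  x = 5: rhs = 6, matching y values: none (0 points).
  x = 6: rhs = 11, matching y values: none (0 points).
  x = 7: rhs = 1, matching y values: 1, 16 (2 points).
  x = 8: rhs = 16, matching y values: 4, 13 (2 points).
  x = 9: rhs = 11, matching y values: none (0 points).
  x = 10: rhs = 9, matching y values: 3, 14 (2 points).
  x = 11: rhs = 16, matching y values: 4, 13 (2 points).
  x = 12: rhs = 4, matching y values: 2, 15 (2 points).
  x = 13: rhs = 13, matching y values: 8, 9 (2 points).
  x = 14: rhs = 15, matching y values: 7, 10 (2 points).
  x = 15: rhs = 16, matching y values: 4, 13 (2 points).
  x = 16: rhs = 5, matching y values: none (0 points).
Total affine count: 16.
Full point count |E(F_17)| = 16 + 1 = 17.
Hasse bound: |17 − (17+1)| = |-1| = 1 ≤ 2√17 ≈ 8.2462 ✓.


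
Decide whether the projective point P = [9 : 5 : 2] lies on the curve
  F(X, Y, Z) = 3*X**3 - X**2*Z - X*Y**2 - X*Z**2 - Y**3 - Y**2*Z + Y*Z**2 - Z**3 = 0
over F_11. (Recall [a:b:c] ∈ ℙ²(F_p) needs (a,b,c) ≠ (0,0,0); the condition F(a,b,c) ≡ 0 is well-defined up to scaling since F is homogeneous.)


F(9,5,2) ≡ 6 (mod 11); P is NOT on the curve.

Evaluate F(9, 5, 2) term-by-term (mod 11).
  3*X**3 ↦ 3·729·1·1 = 2187
  -X**2*Z ↦ -1·81·1·2 = -162
  -X*Y**2 ↦ -1·9·25·1 = -225
  -X*Z**2 ↦ -1·9·1·4 = -36
  -Y**3 ↦ -1·1·125·1 = -125
  -Y**2*Z ↦ -1·1·25·2 = -50
  Y*Z**2 ↦ 1·1·5·4 = 20
  -Z**3 ↦ -1·1·1·8 = -8
Sum: F(9, 5, 2) = (2187) + (-162) + (-225) + (-36) + (-125) + (-50) + (20) + (-8) = 1601.
Reducing mod 11: 1601 ≡ 6 (mod 11).
Since F(a, b, c) ≡ 6 ≠ 0 (mod 11), P does NOT lie on the curve.


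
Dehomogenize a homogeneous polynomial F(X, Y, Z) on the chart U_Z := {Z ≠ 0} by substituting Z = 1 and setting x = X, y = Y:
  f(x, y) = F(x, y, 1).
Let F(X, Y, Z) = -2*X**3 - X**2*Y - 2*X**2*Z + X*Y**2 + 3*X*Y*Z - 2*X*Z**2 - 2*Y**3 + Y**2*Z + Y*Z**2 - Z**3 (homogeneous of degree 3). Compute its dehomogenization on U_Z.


f(x, y) = -2*x**3 - x**2*y - 2*x**2 + x*y**2 + 3*x*y - 2*x - 2*y**3 + y**2 + y - 1

On U_Z we set Z = 1. Each monomial c·X^i·Y^j·Z^k in F becomes c·x^i·y^j·1^k = c·x^i·y^j.
Substituting Z = 1: F(X, Y, 1) = -2*x**3 - x**2*y - 2*x**2 + x*y**2 + 3*x*y - 2*x - 2*y**3 + y**2 + y - 1.
Note: deg(f) ≤ deg(F) = 3; strict inequality happens when F is divisible by Z (lost terms).


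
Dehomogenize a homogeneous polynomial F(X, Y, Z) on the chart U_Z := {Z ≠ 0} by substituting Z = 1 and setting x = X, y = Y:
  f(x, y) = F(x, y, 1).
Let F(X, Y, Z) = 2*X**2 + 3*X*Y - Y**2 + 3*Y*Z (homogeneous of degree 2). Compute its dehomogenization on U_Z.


f(x, y) = 2*x**2 + 3*x*y - y**2 + 3*y

On U_Z we set Z = 1. Each monomial c·X^i·Y^j·Z^k in F becomes c·x^i·y^j·1^k = c·x^i·y^j.
Substituting Z = 1: F(X, Y, 1) = 2*x**2 + 3*x*y - y**2 + 3*y.
Note: deg(f) ≤ deg(F) = 2; strict inequality happens when F is divisible by Z (lost terms).


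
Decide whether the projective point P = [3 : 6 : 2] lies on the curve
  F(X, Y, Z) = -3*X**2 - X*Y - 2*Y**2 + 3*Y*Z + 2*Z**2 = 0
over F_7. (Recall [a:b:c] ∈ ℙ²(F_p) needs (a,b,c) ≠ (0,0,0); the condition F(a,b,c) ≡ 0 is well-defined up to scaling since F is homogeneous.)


F(3,6,2) ≡ 4 (mod 7); P is NOT on the curve.

Evaluate F(3, 6, 2) term-by-term (mod 7).
  -3*X**2 ↦ -3·9·1·1 = -27
  -X*Y ↦ -1·3·6·1 = -18
  -2*Y**2 ↦ -2·1·36·1 = -72
  3*Y*Z ↦ 3·1·6·2 = 36
  2*Z**2 ↦ 2·1·1·4 = 8
Sum: F(3, 6, 2) = (-27) + (-18) + (-72) + (36) + (8) = -73.
Reducing mod 7: -73 ≡ 4 (mod 7).
Since F(a, b, c) ≡ 4 ≠ 0 (mod 7), P does NOT lie on the curve.


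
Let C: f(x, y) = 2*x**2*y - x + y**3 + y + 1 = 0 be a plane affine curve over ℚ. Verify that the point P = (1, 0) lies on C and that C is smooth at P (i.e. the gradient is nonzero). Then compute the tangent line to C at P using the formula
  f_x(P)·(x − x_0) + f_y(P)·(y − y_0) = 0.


Tangent line at P: -x + 3*y + 1 = 0.

Step 1: f(1, 0) = 0, so P lies on C.
Step 2: partial derivatives
  f_x(x, y) = 4*x*y - 1, f_y(x, y) = 2*x**2 + 3*y**2 + 1.
  f_x(P) = -1, f_y(P) = 3 (gradient nonzero, so P is smooth).
Step 3: tangent line at P: -1·(x − 1) + 3·(y − 0) = 0.
Expanding: -x + 3*y + 1 = 0.


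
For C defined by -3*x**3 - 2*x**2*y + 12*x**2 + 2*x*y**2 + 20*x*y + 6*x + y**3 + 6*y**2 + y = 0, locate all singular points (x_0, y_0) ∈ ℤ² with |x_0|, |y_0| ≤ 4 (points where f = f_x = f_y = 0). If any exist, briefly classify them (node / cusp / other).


Singular points: {(2, -3)}; classification: cusp.

Compute partial derivatives:
  f_x = -9*x**2 - 4*x*y + 24*x + 2*y**2 + 20*y + 6.
  f_y = -2*x**2 + 4*x*y + 20*x + 3*y**2 + 12*y + 1.
Scan x_0 ∈ {−4, ..., 4}. For each x_0, f_y(x_0, y) is a polynomial in y; find its integer roots y ∈ {−4, ..., 4}, then test f_x and f at those candidates.
  x = -4: f_y(-4, y) = 3*y**2 - 4*y - 111; no integer root y with |y| ≤ 4.
  x = -3: f_y(-3, y) = 3*y**2 - 77; no integer root y with |y| ≤ 4.
  x = -2: f_y(-2, y) = 3*y**2 + 4*y - 47; no integer root y with |y| ≤ 4.
  x = -1: f_y(-1, y) = 3*y**2 + 8*y - 21; no integer root y with |y| ≤ 4.
  x = 0: f_y(0, y) = 3*y**2 + 12*y + 1; no integer root y with |y| ≤ 4.
  x = 1: f_y(1, y) = 3*y**2 + 16*y + 19; no integer root y with |y| ≤ 4.
  x = 2: f_y(2, y) = 3*y**2 + 20*y + 33; vanishes at y ∈ {-3}. (2, -3): f_x = 0, f = 0 — SINGULAR.
  x = 3: f_y(3, y) = 3*y**2 + 24*y + 43; no integer root y with |y| ≤ 4.
  x = 4: f_y(4, y) = 3*y**2 + 28*y + 49; no integer root y with |y| ≤ 4.
Only singular point on the grid: (2, -3).
Classify: substitute x = 2 + u, y = -3 + v and expand: f = -3*u**3 - 2*u**2*v + 2*u*v**2 + v**3 + v**2.
No constant or linear terms (consistent with a singular point). Quadratic part: v**2. Cubic part: -3*u**3 - 2*u**2*v + 2*u*v**2 + v**3.
The quadratic part v**2 is a perfect square, so there is a single (double) tangent line v = 0, i.e. y = -3. Restricting the cubic part to that line (v = 0) leaves -3*u**3 ≠ 0, so f is not divisible by v and the branch is v² ≈ 3*u**3 to lowest order — this is a cusp.
Classification: cusp.


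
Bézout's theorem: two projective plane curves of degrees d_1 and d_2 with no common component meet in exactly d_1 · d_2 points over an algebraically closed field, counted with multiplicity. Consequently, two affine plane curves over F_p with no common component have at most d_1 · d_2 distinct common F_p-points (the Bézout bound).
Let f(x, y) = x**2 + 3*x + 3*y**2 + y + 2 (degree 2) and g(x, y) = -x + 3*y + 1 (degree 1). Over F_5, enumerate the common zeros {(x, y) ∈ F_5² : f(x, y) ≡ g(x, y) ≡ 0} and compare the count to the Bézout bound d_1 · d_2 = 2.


Common zeros: ∅; count = 0; Bézout bound = 2.

deg(f) = 2, deg(g) = 1, so Bézout bound = 2.
Scan x ∈ F_5. For each x, list the y ∈ F_5 with f(x, y) ≡ 0 and those with g(x, y) ≡ 0 (mod 5); the common zeros in that column are the intersection.
  x = 0: f ≡ 0 at y ∈ ∅; g ≡ 0 at y ∈ {3}; common: ∅.
  x = 1: f ≡ 0 at y ∈ {1, 2}; g ≡ 0 at y ∈ {0}; common: ∅.
  x = 2: f ≡ 0 at y ∈ ∅; g ≡ 0 at y ∈ {2}; common: ∅.
  x = 3: f ≡ 0 at y ∈ {0, 3}; g ≡ 0 at y ∈ {4}; common: ∅.
  x = 4: f ≡ 0 at y ∈ {0, 3}; g ≡ 0 at y ∈ {1}; common: ∅.
Collecting: common zeros = ∅, so the count is 0.
Comparison with the Bézout bound: 0 ≤ 2 = deg(f)·deg(g), as expected for curves with no common component (the affine F_5-count falls short of the bound because intersections may lie at infinity, over extension fields, or carry multiplicity).


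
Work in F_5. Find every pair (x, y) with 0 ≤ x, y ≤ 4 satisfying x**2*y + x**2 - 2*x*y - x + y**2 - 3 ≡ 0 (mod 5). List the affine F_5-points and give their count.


Affine F_5-points: {(2, 1), (2, 4)}; count = 2.

For each of the 25 pairs (x, y) ∈ F_5², evaluate f(x, y) mod 5. Record the zeros.
  x = 0: [0↦2, 1↦3, 2↦1, 3↦1, 4↦3]  zeros at y ∈ ∅
  x = 1: [0↦2, 1↦2, 2↦4, 3↦3, 4↦4]  zeros at y ∈ ∅
  x = 2: [0↦4, 1↦0, 2↦3, 3↦3, 4↦0]  zeros at y ∈ {1, 4}
  x = 3: [0↦3, 1↦2, 2↦3, 3↦1, 4↦1]  zeros at y ∈ ∅
  x = 4: [0↦4, 1↦3, 2↦4, 3↦2, 4↦2]  zeros at y ∈ ∅
Collecting zeros: affine points = {(2, 1), (2, 4)}.
Total count |C(F_5)_aff| = 2.


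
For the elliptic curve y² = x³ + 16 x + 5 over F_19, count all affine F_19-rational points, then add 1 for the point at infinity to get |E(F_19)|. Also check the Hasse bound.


Affine points = {(0, 9), (0, 10), (2, 8), (2, 11), (3, 2), (3, 17), (4, 0), (5, 1), (5, 18), (7, 2), (7, 17), (9, 2), (9, 17), (10, 5), (10, 14), (11, 7), (11, 12), (12, 5), (12, 14), (13, 4), (13, 15), (14, 3), (14, 16), (16, 5), (16, 14), (18, 8), (18, 11)}; affine count = 27; |E(F_19)| = 28.

Discriminant check: Δ ∝ 4a³ + 27b² = 4·16³ + 27·5² = 4·4096 + 27·25 ≡ 16 (mod 19). Nonzero ⇒ E is nonsingular.
For each x ∈ F_19, compute rhs = x³ + 16·x + 5 mod 19, then count y ∈ F_19 with y² ≡ rhs.
  x = 0: rhs = 5, matching y values: 9, 10 (2 points).
  x = 1: rhs = 3, matching y values: none (0 points).
  x = 2: rhs = 7, matching y values: 8, 11 (2 points).
  x = 3: rhs = 4, matching y values: 2, 17 (2 points).
  x = 4: rhs = 0, matching y values: 0 (1 points).
  x = 5: rhs = 1, matching y values: 1, 18 (2 points).
  x = 6: rhs = 13, matching y values: none (0 points).
  x = 7: rhs = 4, matching y values: 2, 17 (2 points).
  x = 8: rhs = 18, matching y values: none (0 points).
  x = 9: rhs = 4, matching y values: 2, 17 (2 points).
  x = 10: rhs = 6, matching y values: 5, 14 (2 points).
  x = 11: rhs = 11, matching y values: 7, 12 (2 points).
  x = 12: rhs = 6, matching y values: 5, 14 (2 points).
  x = 13: rhs = 16, matching y values: 4, 15 (2 points).
  x = 14: rhs = 9, matching y values: 3, 16 (2 points).
  x = 15: rhs = 10, matching y values: none (0 points).
  x = 16: rhs = 6, matching y values: 5, 14 (2 points).
  x = 17: rhs = 3, matching y values: none (0 points).
  x = 18: rhs = 7, matching y values: 8, 11 (2 points).
Total affine count: 27.
Full point count |E(F_19)| = 27 + 1 = 28.
Hasse bound: |28 − (19+1)| = |8| = 8 ≤ 2√19 ≈ 8.7178 ✓.


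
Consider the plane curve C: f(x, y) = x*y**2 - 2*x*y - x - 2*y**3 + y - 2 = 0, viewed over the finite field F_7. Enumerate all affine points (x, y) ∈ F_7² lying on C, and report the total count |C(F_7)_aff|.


Affine F_7-points: {(0, 4), (1, 4), (2, 1), (2, 3), (2, 4), (3, 4), (4, 4), (4, 6), (5, 0), (5, 2), (5, 4), (6, 4)}; count = 12.

For each of the 49 pairs (x, y) ∈ F_7², evaluate f(x, y) mod 7. Record the zeros.
  x = 0: [0↦5, 1↦4, 2↦5, 3↦3, 4↦0, 5↦5, 6↦6]  zeros at y ∈ {4}
  x = 1: [0↦4, 1↦2, 2↦4, 3↦5, 4↦0, 5↦5, 6↦1]  zeros at y ∈ {4}
  x = 2: [0↦3, 1↦0, 2↦3, 3↦0, 4↦0, 5↦5, 6↦3]  zeros at y ∈ {1, 3, 4}
  x = 3: [0↦2, 1↦5, 2↦2, 3↦2, 4↦0, 5↦5, 6↦5]  zeros at y ∈ {4}
  x = 4: [0↦1, 1↦3, 2↦1, 3↦4, 4↦0, 5↦5, 6↦0]  zeros at y ∈ {4, 6}
  x = 5: [0↦0, 1↦1, 2↦0, 3↦6, 4↦0, 5↦5, 6↦2]  zeros at y ∈ {0, 2, 4}
  x = 6: [0↦6, 1↦6, 2↦6, 3↦1, 4↦0, 5↦5, 6↦4]  zeros at y ∈ {4}
Collecting zeros: affine points = {(0, 4), (1, 4), (2, 1), (2, 3), (2, 4), (3, 4), (4, 4), (4, 6), (5, 0), (5, 2), (5, 4), (6, 4)}.
Total count |C(F_7)_aff| = 12.


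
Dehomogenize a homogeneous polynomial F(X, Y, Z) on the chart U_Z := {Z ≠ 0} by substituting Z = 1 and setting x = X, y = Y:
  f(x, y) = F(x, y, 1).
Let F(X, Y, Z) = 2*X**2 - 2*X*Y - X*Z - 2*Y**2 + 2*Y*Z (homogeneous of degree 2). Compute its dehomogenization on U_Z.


f(x, y) = 2*x**2 - 2*x*y - x - 2*y**2 + 2*y

On U_Z we set Z = 1. Each monomial c·X^i·Y^j·Z^k in F becomes c·x^i·y^j·1^k = c·x^i·y^j.
Substituting Z = 1: F(X, Y, 1) = 2*x**2 - 2*x*y - x - 2*y**2 + 2*y.
Note: deg(f) ≤ deg(F) = 2; strict inequality happens when F is divisible by Z (lost terms).


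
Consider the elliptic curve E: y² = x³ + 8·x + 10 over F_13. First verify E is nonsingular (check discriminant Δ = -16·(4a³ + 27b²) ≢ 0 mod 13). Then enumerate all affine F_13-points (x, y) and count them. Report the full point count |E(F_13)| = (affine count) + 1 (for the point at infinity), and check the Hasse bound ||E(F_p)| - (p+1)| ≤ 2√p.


Affine points = {(0, 6), (0, 7), (3, 3), (3, 10), (6, 1), (6, 12), (8, 1), (8, 12), (11, 5), (11, 8), (12, 1), (12, 12)}; affine count = 12; |E(F_13)| = 13.

Discriminant check: Δ ∝ 4a³ + 27b² = 4·8³ + 27·10² = 4·512 + 27·100 ≡ 3 (mod 13). Nonzero ⇒ E is nonsingular.
For each x ∈ F_13, compute rhs = x³ + 8·x + 10 mod 13, then count y ∈ F_13 with y² ≡ rhs.
  x = 0: rhs = 10, matching y values: 6, 7 (2 points).
  x = 1: rhs = 6, matching y values: none (0 points).
  x = 2: rhs = 8, matching y values: none (0 points).
  x = 3: rhs = 9, matching y values: 3, 10 (2 points).
  x = 4: rhs = 2, matching y values: none (0 points).
  x = 5: rhs = 6, matching y values: none (0 points).
  x = 6: rhs = 1, matching y values: 1, 12 (2 points).
  x = 7: rhs = 6, matching y values: none (0 points).
  x = 8: rhs = 1, matching y values: 1, 12 (2 points).
  x = 9: rhs = 5, matching y values: none (0 points).
  x = 10: rhs = 11, matching y values: none (0 points).
  x = 11: rhs = 12, matching y values: 5, 8 (2 points).
  x = 12: rhs = 1, matching y values: 1, 12 (2 points).
Total affine count: 12.
Full point count |E(F_13)| = 12 + 1 = 13.
Hasse bound: |13 − (13+1)| = |-1| = 1 ≤ 2√13 ≈ 7.2111 ✓.


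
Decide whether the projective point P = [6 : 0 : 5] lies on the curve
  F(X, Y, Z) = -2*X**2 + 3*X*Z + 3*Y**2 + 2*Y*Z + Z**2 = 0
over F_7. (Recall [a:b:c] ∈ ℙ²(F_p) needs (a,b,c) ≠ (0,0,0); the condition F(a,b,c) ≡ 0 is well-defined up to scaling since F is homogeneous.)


F(6,0,5) ≡ 1 (mod 7); P is NOT on the curve.

Evaluate F(6, 0, 5) term-by-term (mod 7).
  -2*X**2 ↦ -2·36·1·1 = -72
  3*X*Z ↦ 3·6·1·5 = 90
  3*Y**2 ↦ 3·1·0·1 = 0
  2*Y*Z ↦ 2·1·0·5 = 0
  Z**2 ↦ 1·1·1·25 = 25
Sum: F(6, 0, 5) = (-72) + (90) + (0) + (0) + (25) = 43.
Reducing mod 7: 43 ≡ 1 (mod 7).
Since F(a, b, c) ≡ 1 ≠ 0 (mod 7), P does NOT lie on the curve.
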